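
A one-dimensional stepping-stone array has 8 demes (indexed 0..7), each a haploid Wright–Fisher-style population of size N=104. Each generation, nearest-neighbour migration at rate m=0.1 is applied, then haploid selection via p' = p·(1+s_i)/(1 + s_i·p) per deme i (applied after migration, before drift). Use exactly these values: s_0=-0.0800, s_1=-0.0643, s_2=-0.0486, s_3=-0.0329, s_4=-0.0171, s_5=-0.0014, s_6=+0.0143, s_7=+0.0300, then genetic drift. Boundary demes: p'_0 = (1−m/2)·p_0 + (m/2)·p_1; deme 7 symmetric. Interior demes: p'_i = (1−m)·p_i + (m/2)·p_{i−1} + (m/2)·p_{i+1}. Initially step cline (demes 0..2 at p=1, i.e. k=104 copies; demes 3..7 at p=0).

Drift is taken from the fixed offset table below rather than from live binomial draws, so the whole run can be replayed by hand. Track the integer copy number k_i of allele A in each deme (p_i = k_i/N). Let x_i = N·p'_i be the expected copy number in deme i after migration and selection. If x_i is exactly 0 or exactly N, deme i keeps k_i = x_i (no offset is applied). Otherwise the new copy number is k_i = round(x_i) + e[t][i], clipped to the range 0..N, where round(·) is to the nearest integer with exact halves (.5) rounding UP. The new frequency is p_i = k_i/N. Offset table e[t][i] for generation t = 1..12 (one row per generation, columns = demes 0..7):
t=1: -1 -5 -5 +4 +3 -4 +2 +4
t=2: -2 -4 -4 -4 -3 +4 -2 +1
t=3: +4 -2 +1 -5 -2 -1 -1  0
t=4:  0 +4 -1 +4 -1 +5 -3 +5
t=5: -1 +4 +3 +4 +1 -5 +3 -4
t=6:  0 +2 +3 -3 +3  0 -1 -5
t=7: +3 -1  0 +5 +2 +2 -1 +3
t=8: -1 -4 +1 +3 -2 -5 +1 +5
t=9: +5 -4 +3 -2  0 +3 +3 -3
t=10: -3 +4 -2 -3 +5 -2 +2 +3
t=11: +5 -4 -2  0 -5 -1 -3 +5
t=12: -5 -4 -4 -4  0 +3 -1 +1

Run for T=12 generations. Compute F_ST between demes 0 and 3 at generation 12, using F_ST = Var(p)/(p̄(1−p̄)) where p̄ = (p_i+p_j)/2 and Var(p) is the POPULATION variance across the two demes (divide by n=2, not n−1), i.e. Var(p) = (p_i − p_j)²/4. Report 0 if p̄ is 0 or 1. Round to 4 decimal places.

t=0: k=[104 104 104 0 0 0 0 0]
t=1: x=[104.0000 104.0000 98.5483 5.0372 0.0000 0.0000 0.0000 0.0000] k=[104 104 94 9 0 0 0 0]
t=2: x=[104.0000 103.4658 89.6446 12.4292 0.4423 0.0000 0.0000 0.0000] k=[104 99 86 8 0 0 0 0]
t=3: x=[103.7283 98.2494 81.8952 11.1623 0.3932 0.0000 0.0000 0.0000] k=[104 96 83 6 0 0 0 0]
t=4: x=[103.5654 95.2309 78.8626 9.2638 0.2949 0.0000 0.0000 0.0000] k=[104 99 78 13 0 0 0 0]
t=5: x=[103.7283 97.8251 74.7644 15.1616 0.6390 0.0000 0.0000 0.0000] k=[103 102 78 19 2 0 0 0]
t=6: x=[102.8597 100.6405 75.2247 20.5429 2.7042 0.0999 0.0000 0.0000] k=[103 103 78 18 6 0 0 0]
t=7: x=[102.9140 101.5990 75.2247 19.8570 6.1987 0.2996 0.0000 0.0000] k=[104 101 75 25 8 2 0 0]
t=8: x=[103.8370 99.5769 72.7213 25.9923 8.4156 2.1970 0.1014 0.0000] k=[103 96 74 29 6 0 1 0]
t=9: x=[102.5343 94.7025 71.7522 29.3896 6.7405 0.3495 0.9128 0.0515] k=[104 91 75 27 7 3 4 0]
t=10: x=[103.2939 90.0674 72.3131 27.7146 7.6765 3.2456 3.8017 0.2060] k=[100 94 70 25 13 1 6 3]
t=11: x=[99.3428 92.4343 67.7831 25.9923 12.8051 1.8475 5.6757 3.2416] k=[104 88 66 26 8 1 3 8]
t=12: x=[103.1310 86.7655 63.8795 26.4350 8.4156 1.4480 3.1937 7.9647] k=[98 83 60 22 8 4 2 9]

0.5470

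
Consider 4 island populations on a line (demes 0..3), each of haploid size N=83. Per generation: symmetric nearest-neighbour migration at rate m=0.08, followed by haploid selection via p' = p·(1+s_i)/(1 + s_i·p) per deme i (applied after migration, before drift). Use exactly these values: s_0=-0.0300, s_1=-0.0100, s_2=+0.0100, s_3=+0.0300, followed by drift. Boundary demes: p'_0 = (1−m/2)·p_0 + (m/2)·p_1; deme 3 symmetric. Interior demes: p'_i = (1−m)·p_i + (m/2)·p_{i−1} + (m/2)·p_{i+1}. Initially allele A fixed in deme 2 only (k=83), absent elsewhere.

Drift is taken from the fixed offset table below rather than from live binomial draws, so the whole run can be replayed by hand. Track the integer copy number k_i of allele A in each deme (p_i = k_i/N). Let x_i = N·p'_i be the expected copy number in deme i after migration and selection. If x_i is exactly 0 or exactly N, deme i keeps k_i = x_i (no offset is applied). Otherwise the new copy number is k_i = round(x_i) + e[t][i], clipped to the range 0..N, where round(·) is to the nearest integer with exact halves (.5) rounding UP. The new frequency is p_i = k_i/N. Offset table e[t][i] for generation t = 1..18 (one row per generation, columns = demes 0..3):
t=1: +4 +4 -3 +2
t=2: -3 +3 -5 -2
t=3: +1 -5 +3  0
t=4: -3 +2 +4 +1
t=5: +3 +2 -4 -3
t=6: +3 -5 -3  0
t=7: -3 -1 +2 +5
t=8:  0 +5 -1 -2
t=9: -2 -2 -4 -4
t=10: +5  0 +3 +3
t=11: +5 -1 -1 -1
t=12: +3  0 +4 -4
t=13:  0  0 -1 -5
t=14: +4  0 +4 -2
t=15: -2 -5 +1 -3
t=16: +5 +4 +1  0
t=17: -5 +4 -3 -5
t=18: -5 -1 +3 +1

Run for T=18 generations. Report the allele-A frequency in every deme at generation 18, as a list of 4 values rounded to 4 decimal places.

t=0: k=[0 0 83 0]
t=1: x=[0.0000 3.2881 76.4205 3.4155] k=[0 7 73 5]
t=2: x=[0.2716 9.2769 67.7642 7.9295] k=[0 12 63 6]
t=3: x=[0.4657 13.4464 58.8507 8.5030] k=[1 8 62 9]
t=4: x=[1.2422 9.7929 57.8946 11.4077] k=[0 12 62 12]
t=5: x=[0.4657 13.4066 58.1735 14.3474] k=[3 15 54 11]
t=6: x=[3.3799 15.9501 50.9161 13.0416] k=[6 11 48 13]
t=7: x=[6.0275 12.1752 45.3248 14.7552] k=[3 11 47 20]
t=8: x=[3.2243 12.0163 44.6853 21.5482] k=[3 17 44 20]
t=9: x=[3.4576 17.3815 42.1664 21.4265] k=[1 15 38 17]
t=10: x=[1.5141 15.2346 36.4433 18.2575] k=[7 15 39 21]
t=11: x=[7.1192 15.5128 37.5245 22.1973] k=[12 15 37 21]
t=12: x=[11.8081 15.6321 35.6823 22.1162] k=[15 16 40 18]
t=13: x=[14.6685 16.7850 38.3652 19.3146] k=[15 17 37 14]
t=14: x=[14.7078 17.5803 35.4820 15.2852] k=[19 18 39 13]
t=15: x=[18.5181 18.7338 37.3243 14.3882] k=[17 14 38 11]
t=16: x=[16.4741 14.9564 36.1629 12.3883] k=[21 19 37 12]
t=17: x=[20.4470 19.6489 35.4820 13.3274] k=[15 24 32 8]
t=18: x=[14.9824 23.7891 30.9128 9.1990] k=[10 23 34 10]

[0.1205, 0.2771, 0.4096, 0.1205]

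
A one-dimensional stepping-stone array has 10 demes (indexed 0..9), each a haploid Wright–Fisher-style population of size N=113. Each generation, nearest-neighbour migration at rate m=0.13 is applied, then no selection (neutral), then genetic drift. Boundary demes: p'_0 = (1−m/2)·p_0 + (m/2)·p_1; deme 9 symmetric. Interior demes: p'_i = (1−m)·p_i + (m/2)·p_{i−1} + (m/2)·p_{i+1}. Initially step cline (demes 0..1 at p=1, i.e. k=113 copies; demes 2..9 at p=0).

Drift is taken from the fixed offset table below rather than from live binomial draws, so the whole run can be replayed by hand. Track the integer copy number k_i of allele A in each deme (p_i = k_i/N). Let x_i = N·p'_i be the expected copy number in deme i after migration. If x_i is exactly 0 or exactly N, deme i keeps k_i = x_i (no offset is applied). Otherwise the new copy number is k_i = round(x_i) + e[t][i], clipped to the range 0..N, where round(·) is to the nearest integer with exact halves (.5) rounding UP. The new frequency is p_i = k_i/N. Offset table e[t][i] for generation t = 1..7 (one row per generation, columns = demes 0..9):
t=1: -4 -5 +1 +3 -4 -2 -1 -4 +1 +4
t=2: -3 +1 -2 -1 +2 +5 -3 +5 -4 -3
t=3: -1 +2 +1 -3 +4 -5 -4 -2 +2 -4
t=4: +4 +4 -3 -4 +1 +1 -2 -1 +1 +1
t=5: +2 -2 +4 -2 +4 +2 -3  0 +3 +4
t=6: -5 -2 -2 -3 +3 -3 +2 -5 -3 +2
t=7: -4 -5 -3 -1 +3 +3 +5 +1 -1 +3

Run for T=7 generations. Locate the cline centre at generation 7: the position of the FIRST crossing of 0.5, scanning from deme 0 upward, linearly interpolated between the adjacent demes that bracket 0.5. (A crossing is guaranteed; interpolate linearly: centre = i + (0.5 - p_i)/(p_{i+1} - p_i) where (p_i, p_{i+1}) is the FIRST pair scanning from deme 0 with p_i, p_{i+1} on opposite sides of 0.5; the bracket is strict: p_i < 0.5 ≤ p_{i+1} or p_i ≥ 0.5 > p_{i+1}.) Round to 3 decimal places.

t=0: k=[113 113 0 0 0 0 0 0 0 0]
t=1: x=[113.0000 105.6550 7.3450 0.0000 0.0000 0.0000 0.0000 0.0000 0.0000 0.0000] k=[113 101 8 0 0 0 0 0 0 0]
t=2: x=[112.2200 95.7350 13.5250 0.5200 0.0000 0.0000 0.0000 0.0000 0.0000 0.0000] k=[109 97 12 0 0 0 0 0 0 0]
t=3: x=[108.2200 92.2550 16.7450 0.7800 0.0000 0.0000 0.0000 0.0000 0.0000 0.0000] k=[107 94 18 0 0 0 0 0 0 0]
t=4: x=[106.1550 89.9050 21.7700 1.1700 0.0000 0.0000 0.0000 0.0000 0.0000 0.0000] k=[110 94 19 0 0 0 0 0 0 0]
t=5: x=[108.9600 90.1650 22.6400 1.2350 0.0000 0.0000 0.0000 0.0000 0.0000 0.0000] k=[111 88 27 0 0 0 0 0 0 0]
t=6: x=[109.5050 85.5300 29.2100 1.7550 0.0000 0.0000 0.0000 0.0000 0.0000 0.0000] k=[105 84 27 0 0 0 0 0 0 0]
t=7: x=[103.6350 81.6600 28.9500 1.7550 0.0000 0.0000 0.0000 0.0000 0.0000 0.0000] k=[100 77 26 1 0 0 0 0 0 0]

1.402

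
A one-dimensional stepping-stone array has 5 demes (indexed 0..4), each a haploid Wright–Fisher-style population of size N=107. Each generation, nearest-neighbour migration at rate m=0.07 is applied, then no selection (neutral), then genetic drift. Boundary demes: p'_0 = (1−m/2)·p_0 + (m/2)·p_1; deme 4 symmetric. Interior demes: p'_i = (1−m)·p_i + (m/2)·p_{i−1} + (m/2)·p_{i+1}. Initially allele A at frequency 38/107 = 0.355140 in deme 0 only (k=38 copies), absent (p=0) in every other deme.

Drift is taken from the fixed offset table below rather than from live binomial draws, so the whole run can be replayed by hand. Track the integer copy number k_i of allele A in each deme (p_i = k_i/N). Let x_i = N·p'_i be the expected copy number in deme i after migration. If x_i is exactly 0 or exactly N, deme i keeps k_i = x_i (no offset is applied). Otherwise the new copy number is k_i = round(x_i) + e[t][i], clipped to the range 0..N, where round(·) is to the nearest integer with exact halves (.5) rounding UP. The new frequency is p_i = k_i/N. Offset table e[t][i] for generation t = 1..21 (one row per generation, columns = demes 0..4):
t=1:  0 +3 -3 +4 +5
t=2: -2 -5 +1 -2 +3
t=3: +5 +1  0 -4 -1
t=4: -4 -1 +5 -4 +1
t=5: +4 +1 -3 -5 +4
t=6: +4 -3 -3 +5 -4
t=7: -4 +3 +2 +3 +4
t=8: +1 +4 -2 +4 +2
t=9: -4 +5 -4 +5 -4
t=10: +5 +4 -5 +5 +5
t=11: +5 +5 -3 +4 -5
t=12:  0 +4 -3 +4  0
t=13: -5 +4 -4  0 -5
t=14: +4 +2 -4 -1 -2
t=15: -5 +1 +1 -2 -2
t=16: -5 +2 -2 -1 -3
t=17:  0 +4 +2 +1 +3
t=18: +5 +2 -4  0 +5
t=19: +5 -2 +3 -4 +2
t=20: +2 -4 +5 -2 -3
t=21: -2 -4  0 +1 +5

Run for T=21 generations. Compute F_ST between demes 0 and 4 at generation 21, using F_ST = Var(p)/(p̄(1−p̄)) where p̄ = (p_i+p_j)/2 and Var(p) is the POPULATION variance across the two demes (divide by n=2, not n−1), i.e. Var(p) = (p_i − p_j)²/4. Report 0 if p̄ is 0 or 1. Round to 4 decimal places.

t=0: k=[38 0 0 0 0]
t=1: x=[36.6700 1.3300 0.0000 0.0000 0.0000] k=[37 4 0 0 0]
t=2: x=[35.8450 5.0150 0.1400 0.0000 0.0000] k=[34 0 1 0 0]
t=3: x=[32.8100 1.2250 0.9300 0.0350 0.0000] k=[38 2 1 0 0]
t=4: x=[36.7400 3.2250 1.0000 0.0350 0.0000] k=[33 2 6 0 0]
t=5: x=[31.9150 3.2250 5.6500 0.2100 0.0000] k=[36 4 3 0 0]
t=6: x=[34.8800 5.0850 2.9300 0.1050 0.0000] k=[39 2 0 5 0]
t=7: x=[37.7050 3.2250 0.2450 4.6500 0.1750] k=[34 6 2 8 4]
t=8: x=[33.0200 6.8400 2.3500 7.6500 4.1400] k=[34 11 0 12 6]
t=9: x=[33.1950 11.4200 0.8050 11.3700 6.2100] k=[29 16 0 16 2]
t=10: x=[28.5450 15.8950 1.1200 14.9500 2.4900] k=[34 20 0 20 7]
t=11: x=[33.5100 19.7900 1.4000 18.8450 7.4550] k=[39 25 0 23 2]
t=12: x=[38.5100 24.6150 1.6800 21.4600 2.7350] k=[39 29 0 25 3]
t=13: x=[38.6500 28.3350 1.8900 23.3550 3.7700] k=[34 32 0 23 0]
t=14: x=[33.9300 30.9500 1.9250 21.3900 0.8050] k=[38 33 0 20 0]
t=15: x=[37.8250 32.0200 1.8550 18.6000 0.7000] k=[33 33 3 17 0]
t=16: x=[33.0000 31.9500 4.5400 15.9150 0.5950] k=[28 34 3 15 0]
t=17: x=[28.2100 32.7050 4.5050 14.0550 0.5250] k=[28 37 7 15 4]
t=18: x=[28.3150 35.6350 8.3300 14.3350 4.3850] k=[33 38 4 14 9]
t=19: x=[33.1750 36.6350 5.5400 13.4750 9.1750] k=[38 35 9 9 11]
t=20: x=[37.8950 34.1950 9.9100 9.0700 10.9300] k=[40 30 15 7 8]
t=21: x=[39.6500 29.8250 15.2450 7.3150 7.9650] k=[38 26 15 8 13]

0.0752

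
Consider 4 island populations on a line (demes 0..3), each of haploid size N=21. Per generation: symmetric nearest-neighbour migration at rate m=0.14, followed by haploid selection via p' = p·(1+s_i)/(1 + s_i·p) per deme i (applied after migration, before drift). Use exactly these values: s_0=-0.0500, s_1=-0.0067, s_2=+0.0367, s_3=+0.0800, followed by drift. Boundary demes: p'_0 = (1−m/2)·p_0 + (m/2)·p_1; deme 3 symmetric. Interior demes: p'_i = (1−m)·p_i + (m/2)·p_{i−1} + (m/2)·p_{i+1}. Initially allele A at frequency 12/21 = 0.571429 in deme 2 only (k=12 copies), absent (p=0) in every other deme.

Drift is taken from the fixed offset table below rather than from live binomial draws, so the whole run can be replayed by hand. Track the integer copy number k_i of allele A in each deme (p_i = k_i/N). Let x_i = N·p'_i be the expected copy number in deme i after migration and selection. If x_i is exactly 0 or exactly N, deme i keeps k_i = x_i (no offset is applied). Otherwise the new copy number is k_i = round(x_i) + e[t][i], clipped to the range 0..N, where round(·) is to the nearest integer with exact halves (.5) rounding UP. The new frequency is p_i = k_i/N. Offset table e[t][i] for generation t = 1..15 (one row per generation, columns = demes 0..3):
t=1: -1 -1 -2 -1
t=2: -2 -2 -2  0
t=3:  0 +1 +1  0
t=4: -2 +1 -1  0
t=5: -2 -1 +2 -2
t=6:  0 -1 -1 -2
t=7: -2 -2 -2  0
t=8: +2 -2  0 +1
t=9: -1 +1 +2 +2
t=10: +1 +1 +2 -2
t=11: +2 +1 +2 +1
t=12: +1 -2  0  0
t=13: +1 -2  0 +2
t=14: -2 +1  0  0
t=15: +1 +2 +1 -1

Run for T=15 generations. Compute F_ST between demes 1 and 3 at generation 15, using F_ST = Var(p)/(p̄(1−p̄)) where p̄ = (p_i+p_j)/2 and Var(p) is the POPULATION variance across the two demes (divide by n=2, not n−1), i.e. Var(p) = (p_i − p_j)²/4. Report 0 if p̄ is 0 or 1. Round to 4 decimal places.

t=0: k=[0 0 12 0]
t=1: x=[0.0000 0.8346 10.5092 0.9043] k=[0 0 9 0]
t=2: x=[0.0000 0.6259 7.9170 0.6788] k=[0 0 6 1]
t=3: x=[0.0000 0.4172 5.3728 1.4505] k=[0 1 6 1]
t=4: x=[0.0665 1.2719 5.4441 1.4505] k=[0 2 4 1]
t=5: x=[0.1330 1.9879 3.7600 1.3008] k=[0 1 6 0]
t=6: x=[0.0665 1.2719 5.3728 0.4529] k=[0 0 4 0]
t=7: x=[0.0000 0.2781 3.5449 0.3021] k=[0 0 2 0]
t=8: x=[0.0000 0.1391 1.7778 0.1511] k=[0 0 2 1]
t=9: x=[0.0000 0.1391 1.8499 1.1509] k=[0 1 4 3]
t=10: x=[0.0665 1.1328 3.8316 3.2773] k=[1 2 6 1]
t=11: x=[1.0191 2.1967 5.5153 1.4505] k=[3 3 8 2]
t=12: x=[2.8705 3.3311 7.4018 2.5897] k=[4 1 7 3]
t=13: x=[3.6333 1.6199 6.4601 3.4987] k=[5 0 6 5]
t=14: x=[4.4670 0.7650 5.6577 5.3718] k=[2 2 6 5]
t=15: x=[1.9091 2.2664 5.8001 5.3718] k=[3 4 7 4]

0.0000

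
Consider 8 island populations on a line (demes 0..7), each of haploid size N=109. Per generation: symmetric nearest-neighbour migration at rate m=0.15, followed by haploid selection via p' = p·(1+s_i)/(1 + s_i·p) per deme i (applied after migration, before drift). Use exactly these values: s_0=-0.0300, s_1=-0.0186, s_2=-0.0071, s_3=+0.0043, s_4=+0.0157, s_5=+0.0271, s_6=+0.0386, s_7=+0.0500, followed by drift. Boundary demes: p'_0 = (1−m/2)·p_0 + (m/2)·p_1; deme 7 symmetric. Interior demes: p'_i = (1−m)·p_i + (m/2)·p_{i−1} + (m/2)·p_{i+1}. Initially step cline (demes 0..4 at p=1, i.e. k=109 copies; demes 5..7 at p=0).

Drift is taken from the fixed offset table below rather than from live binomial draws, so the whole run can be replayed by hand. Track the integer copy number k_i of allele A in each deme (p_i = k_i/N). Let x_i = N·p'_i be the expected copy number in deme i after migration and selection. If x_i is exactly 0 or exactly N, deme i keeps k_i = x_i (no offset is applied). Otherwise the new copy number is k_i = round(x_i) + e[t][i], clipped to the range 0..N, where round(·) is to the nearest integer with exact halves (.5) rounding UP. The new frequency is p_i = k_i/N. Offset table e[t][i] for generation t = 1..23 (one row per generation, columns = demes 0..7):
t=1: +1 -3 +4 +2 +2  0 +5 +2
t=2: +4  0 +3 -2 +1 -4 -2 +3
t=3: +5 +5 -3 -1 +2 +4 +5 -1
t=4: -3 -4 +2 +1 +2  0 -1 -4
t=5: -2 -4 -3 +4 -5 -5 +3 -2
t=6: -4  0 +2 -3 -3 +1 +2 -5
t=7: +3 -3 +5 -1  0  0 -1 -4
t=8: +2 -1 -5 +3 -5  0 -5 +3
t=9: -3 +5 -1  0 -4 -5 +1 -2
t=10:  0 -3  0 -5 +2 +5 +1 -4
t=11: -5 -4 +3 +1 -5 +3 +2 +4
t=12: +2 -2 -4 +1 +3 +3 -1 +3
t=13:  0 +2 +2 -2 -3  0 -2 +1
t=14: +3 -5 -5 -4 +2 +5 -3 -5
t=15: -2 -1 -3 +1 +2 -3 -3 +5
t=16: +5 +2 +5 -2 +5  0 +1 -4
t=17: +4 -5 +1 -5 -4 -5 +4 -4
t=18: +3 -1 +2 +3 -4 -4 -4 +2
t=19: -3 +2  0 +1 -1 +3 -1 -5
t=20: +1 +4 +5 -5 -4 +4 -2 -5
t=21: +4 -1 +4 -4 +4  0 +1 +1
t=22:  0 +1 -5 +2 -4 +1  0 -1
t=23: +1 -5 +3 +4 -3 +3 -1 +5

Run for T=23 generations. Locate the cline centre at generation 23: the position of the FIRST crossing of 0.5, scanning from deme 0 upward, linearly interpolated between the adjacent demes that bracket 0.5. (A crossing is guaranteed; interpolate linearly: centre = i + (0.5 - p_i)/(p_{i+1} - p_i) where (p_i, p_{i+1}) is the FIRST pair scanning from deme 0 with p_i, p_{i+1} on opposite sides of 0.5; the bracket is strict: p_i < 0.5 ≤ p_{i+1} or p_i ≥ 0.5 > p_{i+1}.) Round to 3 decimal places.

t=0: k=[109 109 109 109 109 0 0 0]
t=1: x=[109.0000 109.0000 109.0000 109.0000 100.9420 8.3795 0.0000 0.0000] k=[109 109 109 109 103 8 0 0]
t=2: x=[109.0000 109.0000 109.0000 108.5519 96.4985 14.8649 0.6230 0.0000] k=[109 109 109 107 97 11 0 0]
t=3: x=[109.0000 109.0000 108.8489 106.4109 91.5297 17.0052 0.8566 0.0000] k=[109 109 106 105 94 21 6 0]
t=4: x=[109.0000 108.7707 106.1302 104.2695 89.5997 25.8739 6.9163 0.4724] k=[109 105 108 105 92 26 6 0]
t=5: x=[108.6907 105.4613 107.5398 104.2695 88.2876 30.0282 7.3039 0.4724] k=[107 101 105 108 83 25 10 0]
t=6: x=[106.4760 101.6219 104.8970 105.9129 80.8515 28.7879 10.7360 0.7872] k=[102 102 107 103 78 30 13 0]
t=7: x=[101.7978 102.2572 106.3063 101.4552 76.6306 32.9363 13.7486 1.0233] k=[105 99 109 100 77 33 13 0]
t=8: x=[104.4182 100.0469 107.5649 98.9891 75.7858 35.4365 13.9801 1.0233] k=[106 99 103 102 71 35 9 4]
t=9: x=[105.3696 99.6660 102.5821 99.7863 71.0114 36.3953 10.9422 4.5845] k=[102 105 102 100 67 31 12 3]
t=10: x=[102.0289 104.4692 102.0286 97.7185 67.1773 32.8858 13.1826 3.8523] k=[102 101 102 93 69 38 14 0]
t=11: x=[101.7208 101.0121 101.1985 91.9368 68.8708 39.1936 15.2397 1.1020] k=[97 97 104 93 64 42 17 5]
t=12: x=[96.6708 97.3308 102.6073 91.7125 64.9345 42.4660 18.5508 6.1783] k=[99 95 99 93 68 45 18 9]
t=13: x=[98.4124 95.3778 98.1808 91.6377 68.5471 45.4067 19.9601 10.1139] k=[98 97 100 90 66 45 18 11]
t=14: x=[97.6182 97.1025 98.9602 89.0201 66.6292 45.2560 20.1138 12.0376] k=[101 92 94 85 69 50 17 7]
t=15: x=[100.0787 92.5647 93.0784 84.5565 69.1696 49.6720 19.3197 8.1087] k=[98 92 90 86 71 47 16 13]
t=16: x=[97.2341 92.0328 89.7373 85.2548 70.7128 47.1892 18.6789 13.8025] k=[102 94 95 83 76 47 20 10]
t=17: x=[101.1818 94.4398 93.9327 83.4590 74.7171 47.8666 21.9310 11.2321] k=[105 89 95 78 71 43 26 7]
t=18: x=[103.6471 90.3617 93.1789 78.8437 69.8168 44.5275 26.6043 8.8122] k=[107 89 95 82 66 41 23 11]
t=19: x=[105.5497 90.5136 93.4804 81.8625 65.7321 42.2145 24.1546 12.4272] k=[103 93 93 83 65 45 23 7]
t=20: x=[102.0545 93.5021 92.1487 82.4862 65.2586 45.5574 24.1546 8.5777] k=[103 98 97 77 61 50 22 4]
t=21: x=[102.4397 98.1175 95.4909 77.3964 61.7923 49.4464 23.4393 5.6037] k=[106 97 99 73 66 49 24 7]
t=22: x=[105.2153 97.6353 96.8231 74.5262 65.6574 49.1206 25.3289 8.6559] k=[105 99 92 77 62 50 25 8]
t=23: x=[104.4182 98.7520 91.2946 77.0969 62.6405 49.7472 26.3493 9.6975] k=[105 94 94 81 60 53 25 15]

4.786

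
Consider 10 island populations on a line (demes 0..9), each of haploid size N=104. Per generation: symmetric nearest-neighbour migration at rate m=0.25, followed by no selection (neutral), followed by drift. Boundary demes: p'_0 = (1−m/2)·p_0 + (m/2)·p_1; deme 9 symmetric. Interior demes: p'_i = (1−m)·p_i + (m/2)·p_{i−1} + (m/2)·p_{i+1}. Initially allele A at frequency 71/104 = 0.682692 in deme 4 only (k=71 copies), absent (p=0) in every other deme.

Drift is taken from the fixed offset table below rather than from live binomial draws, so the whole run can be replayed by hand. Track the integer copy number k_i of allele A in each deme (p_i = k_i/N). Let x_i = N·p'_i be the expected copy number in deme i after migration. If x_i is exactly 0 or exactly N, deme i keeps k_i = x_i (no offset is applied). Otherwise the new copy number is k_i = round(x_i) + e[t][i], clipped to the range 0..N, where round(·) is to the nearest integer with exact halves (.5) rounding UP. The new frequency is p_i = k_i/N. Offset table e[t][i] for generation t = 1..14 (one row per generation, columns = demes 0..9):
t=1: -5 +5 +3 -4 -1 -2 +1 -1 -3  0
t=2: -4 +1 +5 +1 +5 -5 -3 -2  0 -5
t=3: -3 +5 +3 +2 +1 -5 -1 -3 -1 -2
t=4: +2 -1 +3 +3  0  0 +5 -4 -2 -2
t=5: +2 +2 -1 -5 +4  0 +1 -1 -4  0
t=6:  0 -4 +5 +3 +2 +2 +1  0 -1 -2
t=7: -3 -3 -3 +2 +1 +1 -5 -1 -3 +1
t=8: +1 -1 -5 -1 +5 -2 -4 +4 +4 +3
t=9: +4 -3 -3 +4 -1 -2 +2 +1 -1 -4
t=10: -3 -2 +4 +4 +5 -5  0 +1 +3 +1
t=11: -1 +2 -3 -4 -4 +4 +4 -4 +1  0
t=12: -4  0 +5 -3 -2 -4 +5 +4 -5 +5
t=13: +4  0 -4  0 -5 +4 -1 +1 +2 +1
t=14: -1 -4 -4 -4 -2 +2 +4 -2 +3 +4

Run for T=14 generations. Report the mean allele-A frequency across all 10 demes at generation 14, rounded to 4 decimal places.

0.0942

t=0: k=[0 0 0 0 71 0 0 0 0 0]
t=1: x=[0.0000 0.0000 0.0000 8.8750 53.2500 8.8750 0.0000 0.0000 0.0000 0.0000] k=[0 0 0 5 52 7 0 0 0 0]
t=2: x=[0.0000 0.0000 0.6250 10.2500 40.5000 11.7500 0.8750 0.0000 0.0000 0.0000] k=[0 0 6 11 46 7 0 0 0 0]
t=3: x=[0.0000 0.7500 5.8750 14.7500 36.7500 11.0000 0.8750 0.0000 0.0000 0.0000] k=[0 6 9 17 38 6 0 0 0 0]
t=4: x=[0.7500 5.6250 9.6250 18.6250 31.3750 9.2500 0.7500 0.0000 0.0000 0.0000] k=[3 5 13 22 31 9 6 0 0 0]
t=5: x=[3.2500 5.7500 13.1250 22.0000 27.1250 11.3750 5.6250 0.7500 0.0000 0.0000] k=[5 8 12 17 31 11 7 0 0 0]
t=6: x=[5.3750 8.1250 12.1250 18.1250 26.7500 13.0000 6.6250 0.8750 0.0000 0.0000] k=[5 4 17 21 29 15 8 1 0 0]
t=7: x=[4.8750 5.7500 15.8750 21.5000 26.2500 15.8750 8.0000 1.7500 0.1250 0.0000] k=[2 3 13 24 27 17 3 1 0 0]
t=8: x=[2.1250 4.1250 13.1250 23.0000 25.3750 16.5000 4.5000 1.1250 0.1250 0.0000] k=[3 3 8 22 30 15 1 5 4 0]
t=9: x=[3.0000 3.6250 9.1250 21.2500 27.1250 15.1250 3.2500 4.3750 3.6250 0.5000] k=[7 1 6 25 26 13 5 5 3 0]
t=10: x=[6.2500 2.3750 7.7500 22.7500 24.2500 13.6250 6.0000 4.7500 2.8750 0.3750] k=[3 0 12 27 29 9 6 6 6 1]
t=11: x=[2.6250 1.8750 12.3750 25.3750 26.2500 11.1250 6.3750 6.0000 5.3750 1.6250] k=[2 4 9 21 22 15 10 2 6 2]
t=12: x=[2.2500 4.3750 9.8750 19.6250 21.0000 15.2500 9.6250 3.5000 5.0000 2.5000] k=[0 4 15 17 19 11 15 8 0 8]
t=13: x=[0.5000 4.8750 13.8750 17.0000 17.7500 12.5000 13.6250 7.8750 2.0000 7.0000] k=[5 5 10 17 13 17 13 9 4 8]
t=14: x=[5.0000 5.6250 10.2500 15.6250 14.0000 16.0000 13.0000 8.8750 5.1250 7.5000] k=[4 2 6 12 12 18 17 7 8 12]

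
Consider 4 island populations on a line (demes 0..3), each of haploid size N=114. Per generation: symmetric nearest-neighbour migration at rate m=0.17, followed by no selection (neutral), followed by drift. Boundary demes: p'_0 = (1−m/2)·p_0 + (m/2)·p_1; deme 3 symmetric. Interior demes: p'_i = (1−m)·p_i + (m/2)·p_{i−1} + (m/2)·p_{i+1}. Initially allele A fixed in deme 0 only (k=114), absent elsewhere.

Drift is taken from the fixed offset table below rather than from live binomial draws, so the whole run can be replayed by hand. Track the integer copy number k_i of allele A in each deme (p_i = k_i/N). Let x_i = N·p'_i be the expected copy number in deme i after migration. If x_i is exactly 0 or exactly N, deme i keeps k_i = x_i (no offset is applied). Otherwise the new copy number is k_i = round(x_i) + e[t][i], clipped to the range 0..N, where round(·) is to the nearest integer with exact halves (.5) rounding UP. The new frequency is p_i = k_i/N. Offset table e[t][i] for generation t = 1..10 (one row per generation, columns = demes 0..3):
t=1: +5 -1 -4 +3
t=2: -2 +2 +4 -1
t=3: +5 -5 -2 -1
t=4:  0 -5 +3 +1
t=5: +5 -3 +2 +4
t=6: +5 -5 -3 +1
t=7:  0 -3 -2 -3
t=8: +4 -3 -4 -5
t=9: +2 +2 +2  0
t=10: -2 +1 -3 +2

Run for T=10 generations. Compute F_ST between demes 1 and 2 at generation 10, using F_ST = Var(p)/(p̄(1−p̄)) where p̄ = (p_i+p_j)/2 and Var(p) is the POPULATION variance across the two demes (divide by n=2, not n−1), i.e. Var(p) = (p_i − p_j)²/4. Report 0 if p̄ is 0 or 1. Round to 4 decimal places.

0.1032

t=0: k=[114 0 0 0]
t=1: x=[104.3100 9.6900 0.0000 0.0000] k=[109 9 0 0]
t=2: x=[100.5000 16.7350 0.7650 0.0000] k=[99 19 5 0]
t=3: x=[92.2000 24.6100 5.7650 0.4250] k=[97 20 4 0]
t=4: x=[90.4550 25.1850 5.0200 0.3400] k=[90 20 8 1]
t=5: x=[84.0500 24.9300 8.4250 1.5950] k=[89 22 10 6]
t=6: x=[83.3050 26.6750 10.6800 6.3400] k=[88 22 8 7]
t=7: x=[82.3900 26.4200 9.1050 7.0850] k=[82 23 7 4]
t=8: x=[76.9850 26.6550 8.1050 4.2550] k=[81 24 4 0]
t=9: x=[76.1550 27.1450 5.3600 0.3400] k=[78 29 7 0]
t=10: x=[73.8350 31.2950 8.2750 0.5950] k=[72 32 5 3]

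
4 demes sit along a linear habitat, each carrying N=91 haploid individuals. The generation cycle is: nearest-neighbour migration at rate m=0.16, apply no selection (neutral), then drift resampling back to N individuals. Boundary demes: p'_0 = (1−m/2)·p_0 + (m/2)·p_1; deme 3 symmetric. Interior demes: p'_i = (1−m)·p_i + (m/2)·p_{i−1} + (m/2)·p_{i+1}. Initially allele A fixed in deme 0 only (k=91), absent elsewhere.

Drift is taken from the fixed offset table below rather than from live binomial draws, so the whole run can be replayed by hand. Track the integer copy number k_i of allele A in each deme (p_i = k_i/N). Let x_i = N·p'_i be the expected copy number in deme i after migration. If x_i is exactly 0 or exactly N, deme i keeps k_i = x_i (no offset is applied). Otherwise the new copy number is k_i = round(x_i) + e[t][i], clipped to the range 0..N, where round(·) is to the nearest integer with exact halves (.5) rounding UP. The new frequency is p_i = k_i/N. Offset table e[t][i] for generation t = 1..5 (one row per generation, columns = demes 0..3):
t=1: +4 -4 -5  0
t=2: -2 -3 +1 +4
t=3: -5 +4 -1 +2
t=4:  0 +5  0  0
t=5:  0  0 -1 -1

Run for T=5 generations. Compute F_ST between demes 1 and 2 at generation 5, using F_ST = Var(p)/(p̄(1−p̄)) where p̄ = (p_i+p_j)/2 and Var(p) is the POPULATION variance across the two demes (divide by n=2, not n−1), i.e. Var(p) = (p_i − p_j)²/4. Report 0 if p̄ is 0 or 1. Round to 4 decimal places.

0.1264

t=0: k=[91 0 0 0]
t=1: x=[83.7200 7.2800 0.0000 0.0000] k=[88 3 0 0]
t=2: x=[81.2000 9.5600 0.2400 0.0000] k=[79 7 1 0]
t=3: x=[73.2400 12.2800 1.4000 0.0800] k=[68 16 0 2]
t=4: x=[63.8400 18.8800 1.4400 1.8400] k=[64 24 1 2]
t=5: x=[60.8000 25.3600 2.9200 1.9200] k=[61 25 2 1]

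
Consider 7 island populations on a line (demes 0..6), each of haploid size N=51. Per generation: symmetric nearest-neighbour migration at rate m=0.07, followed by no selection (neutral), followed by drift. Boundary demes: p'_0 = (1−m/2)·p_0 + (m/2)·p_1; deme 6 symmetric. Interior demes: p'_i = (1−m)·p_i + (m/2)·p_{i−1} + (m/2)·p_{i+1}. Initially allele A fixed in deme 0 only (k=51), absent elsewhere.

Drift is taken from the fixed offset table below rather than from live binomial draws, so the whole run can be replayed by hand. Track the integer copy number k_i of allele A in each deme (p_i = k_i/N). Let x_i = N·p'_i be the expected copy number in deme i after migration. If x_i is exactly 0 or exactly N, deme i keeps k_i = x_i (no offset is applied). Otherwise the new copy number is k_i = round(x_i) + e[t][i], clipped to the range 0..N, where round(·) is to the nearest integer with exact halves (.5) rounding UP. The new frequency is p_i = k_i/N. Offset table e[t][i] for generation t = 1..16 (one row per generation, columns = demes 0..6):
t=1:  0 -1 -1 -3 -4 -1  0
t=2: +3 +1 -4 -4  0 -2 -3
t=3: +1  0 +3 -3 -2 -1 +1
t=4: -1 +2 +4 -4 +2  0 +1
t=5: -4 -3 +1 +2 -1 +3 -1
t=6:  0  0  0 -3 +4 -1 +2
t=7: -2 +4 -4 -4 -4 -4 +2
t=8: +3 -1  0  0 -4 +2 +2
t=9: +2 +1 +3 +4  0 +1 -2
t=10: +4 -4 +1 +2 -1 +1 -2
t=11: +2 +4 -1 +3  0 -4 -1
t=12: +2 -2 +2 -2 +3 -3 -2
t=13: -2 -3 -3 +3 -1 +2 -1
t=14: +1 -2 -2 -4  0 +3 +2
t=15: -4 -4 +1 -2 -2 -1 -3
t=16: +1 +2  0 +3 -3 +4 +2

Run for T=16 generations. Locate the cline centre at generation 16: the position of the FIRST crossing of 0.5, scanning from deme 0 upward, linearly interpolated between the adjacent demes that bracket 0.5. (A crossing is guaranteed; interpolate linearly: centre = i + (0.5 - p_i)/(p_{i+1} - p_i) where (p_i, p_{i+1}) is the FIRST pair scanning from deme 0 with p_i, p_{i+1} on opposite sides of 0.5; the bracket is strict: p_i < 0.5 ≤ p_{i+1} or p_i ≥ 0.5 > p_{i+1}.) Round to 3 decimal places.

t=0: k=[51 0 0 0 0 0 0]
t=1: x=[49.2150 1.7850 0.0000 0.0000 0.0000 0.0000 0.0000] k=[49 1 0 0 0 0 0]
t=2: x=[47.3200 2.6450 0.0350 0.0000 0.0000 0.0000 0.0000] k=[50 4 0 0 0 0 0]
t=3: x=[48.3900 5.4700 0.1400 0.0000 0.0000 0.0000 0.0000] k=[49 5 3 0 0 0 0]
t=4: x=[47.4600 6.4700 2.9650 0.1050 0.0000 0.0000 0.0000] k=[46 8 7 0 0 0 0]
t=5: x=[44.6700 9.2950 6.7900 0.2450 0.0000 0.0000 0.0000] k=[41 6 8 2 0 0 0]
t=6: x=[39.7750 7.2950 7.7200 2.1400 0.0700 0.0000 0.0000] k=[40 7 8 0 4 0 0]
t=7: x=[38.8450 8.1900 7.6850 0.4200 3.7200 0.1400 0.0000] k=[37 12 4 0 0 0 0]
t=8: x=[36.1250 12.5950 4.1400 0.1400 0.0000 0.0000 0.0000] k=[39 12 4 0 0 0 0]
t=9: x=[38.0550 12.6650 4.1400 0.1400 0.0000 0.0000 0.0000] k=[40 14 7 4 0 0 0]
t=10: x=[39.0900 14.6650 7.1400 3.9650 0.1400 0.0000 0.0000] k=[43 11 8 6 0 0 0]
t=11: x=[41.8800 12.0150 8.0350 5.8600 0.2100 0.0000 0.0000] k=[44 16 7 9 0 0 0]
t=12: x=[43.0200 16.6650 7.3850 8.6150 0.3150 0.0000 0.0000] k=[45 15 9 7 3 0 0]
t=13: x=[43.9500 15.8400 9.1400 6.9300 3.0350 0.1050 0.0000] k=[42 13 6 10 2 2 0]
t=14: x=[40.9850 13.7700 6.3850 9.5800 2.2800 1.9300 0.0700] k=[42 12 4 6 2 5 2]
t=15: x=[40.9500 12.7700 4.3500 5.7900 2.2450 4.7900 2.1050] k=[37 9 5 4 0 4 0]
t=16: x=[36.0200 9.8400 5.1050 3.8950 0.2800 3.7200 0.1400] k=[37 12 5 7 0 8 2]

0.460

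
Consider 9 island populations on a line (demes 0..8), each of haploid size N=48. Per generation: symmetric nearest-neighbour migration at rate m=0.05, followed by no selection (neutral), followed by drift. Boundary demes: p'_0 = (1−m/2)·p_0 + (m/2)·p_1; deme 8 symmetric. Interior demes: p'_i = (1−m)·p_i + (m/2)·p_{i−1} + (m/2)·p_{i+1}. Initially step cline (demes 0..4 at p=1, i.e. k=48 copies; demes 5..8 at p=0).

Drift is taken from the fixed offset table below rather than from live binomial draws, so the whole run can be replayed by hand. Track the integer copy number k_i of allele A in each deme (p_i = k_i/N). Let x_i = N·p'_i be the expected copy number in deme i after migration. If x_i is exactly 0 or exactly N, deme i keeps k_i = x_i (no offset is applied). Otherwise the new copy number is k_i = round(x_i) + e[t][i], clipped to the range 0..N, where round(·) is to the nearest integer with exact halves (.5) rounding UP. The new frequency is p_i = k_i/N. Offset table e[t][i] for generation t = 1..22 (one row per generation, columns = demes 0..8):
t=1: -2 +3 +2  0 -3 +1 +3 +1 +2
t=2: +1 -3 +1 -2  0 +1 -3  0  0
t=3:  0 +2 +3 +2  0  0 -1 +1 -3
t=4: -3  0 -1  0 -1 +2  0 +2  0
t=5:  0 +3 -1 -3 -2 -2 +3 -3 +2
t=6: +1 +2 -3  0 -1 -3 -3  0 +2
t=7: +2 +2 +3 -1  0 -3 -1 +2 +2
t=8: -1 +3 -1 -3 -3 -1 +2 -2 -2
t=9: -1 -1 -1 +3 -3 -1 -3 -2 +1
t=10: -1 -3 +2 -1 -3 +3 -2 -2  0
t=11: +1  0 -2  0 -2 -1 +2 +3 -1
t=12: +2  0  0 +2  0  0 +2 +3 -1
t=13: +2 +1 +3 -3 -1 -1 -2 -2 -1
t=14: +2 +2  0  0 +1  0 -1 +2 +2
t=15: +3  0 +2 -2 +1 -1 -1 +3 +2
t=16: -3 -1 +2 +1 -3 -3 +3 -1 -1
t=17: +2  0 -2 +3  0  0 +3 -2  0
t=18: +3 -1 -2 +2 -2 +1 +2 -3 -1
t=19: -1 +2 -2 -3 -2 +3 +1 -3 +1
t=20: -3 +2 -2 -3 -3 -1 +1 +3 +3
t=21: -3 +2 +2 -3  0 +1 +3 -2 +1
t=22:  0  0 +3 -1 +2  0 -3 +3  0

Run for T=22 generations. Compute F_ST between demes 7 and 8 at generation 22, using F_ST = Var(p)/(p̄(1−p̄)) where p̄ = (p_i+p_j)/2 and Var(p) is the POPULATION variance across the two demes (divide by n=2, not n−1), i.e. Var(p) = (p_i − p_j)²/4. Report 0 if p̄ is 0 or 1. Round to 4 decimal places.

0.0096

t=0: k=[48 48 48 48 48 0 0 0 0]
t=1: x=[48.0000 48.0000 48.0000 48.0000 46.8000 1.2000 0.0000 0.0000 0.0000] k=[48 48 48 48 44 2 0 0 0]
t=2: x=[48.0000 48.0000 48.0000 47.9000 43.0500 3.0000 0.0500 0.0000 0.0000] k=[48 48 48 46 43 4 0 0 0]
t=3: x=[48.0000 48.0000 47.9500 45.9750 42.1000 4.8750 0.1000 0.0000 0.0000] k=[48 48 48 48 42 5 0 0 0]
t=4: x=[48.0000 48.0000 48.0000 47.8500 41.2250 5.8000 0.1250 0.0000 0.0000] k=[48 48 48 48 40 8 0 0 0]
t=5: x=[48.0000 48.0000 48.0000 47.8000 39.4000 8.6000 0.2000 0.0000 0.0000] k=[48 48 48 45 37 7 3 0 0]
t=6: x=[48.0000 48.0000 47.9250 44.8750 36.4500 7.6500 3.0250 0.0750 0.0000] k=[48 48 45 45 35 5 0 0 0]
t=7: x=[48.0000 47.9250 45.0750 44.7500 34.5000 5.6250 0.1250 0.0000 0.0000] k=[48 48 48 44 35 3 0 0 0]
t=8: x=[48.0000 48.0000 47.9000 43.8750 34.4250 3.7250 0.0750 0.0000 0.0000] k=[48 48 47 41 31 3 2 0 0]
t=9: x=[48.0000 47.9750 46.8750 40.9000 30.5500 3.6750 1.9750 0.0500 0.0000] k=[48 47 46 44 28 3 0 0 0]
t=10: x=[47.9750 47.0000 45.9750 43.6500 27.7750 3.5500 0.0750 0.0000 0.0000] k=[47 44 48 43 25 7 0 0 0]
t=11: x=[46.9250 44.1750 47.7750 42.6750 25.0000 7.2750 0.1750 0.0000 0.0000] k=[48 44 46 43 23 6 2 0 0]
t=12: x=[47.9000 44.1500 45.8750 42.5750 23.0750 6.3250 2.0500 0.0500 0.0000] k=[48 44 46 45 23 6 4 3 0]
t=13: x=[47.9000 44.1500 45.9250 44.4750 23.1250 6.3750 4.0250 2.9500 0.0750] k=[48 45 48 41 22 5 2 1 0]
t=14: x=[47.9250 45.1500 47.7500 40.7000 22.0500 5.3500 2.0500 1.0000 0.0250] k=[48 47 48 41 23 5 1 3 2]
t=15: x=[47.9750 47.0500 47.8000 40.7250 23.0000 5.3500 1.1500 2.9250 2.0250] k=[48 47 48 39 24 4 0 6 4]
t=16: x=[47.9750 47.0500 47.7500 38.8500 23.8750 4.4000 0.2500 5.8000 4.0500] k=[45 46 48 40 21 1 3 5 3]
t=17: x=[45.0250 46.0250 47.7500 39.7250 20.9750 1.5500 3.0000 4.9000 3.0500] k=[47 46 46 43 21 2 6 3 3]
t=18: x=[46.9750 46.0250 45.9250 42.5250 21.0750 2.5750 5.8250 3.0750 3.0000] k=[48 45 44 45 19 4 8 0 2]
t=19: x=[47.9250 45.0500 44.0500 44.3250 19.2750 4.4750 7.7000 0.2500 1.9500] k=[47 47 42 41 17 7 9 0 3]
t=20: x=[47.0000 46.8750 42.1000 40.4250 17.3500 7.3000 8.7250 0.3000 2.9250] k=[44 48 40 37 14 6 10 3 6]
t=21: x=[44.1000 47.7000 40.1250 36.5000 14.3750 6.3000 9.7250 3.2500 5.9250] k=[41 48 42 34 14 7 13 1 7]
t=22: x=[41.1750 47.6750 41.9500 33.7000 14.3250 7.3250 12.5500 1.4500 6.8500] k=[41 48 45 33 16 7 10 4 7]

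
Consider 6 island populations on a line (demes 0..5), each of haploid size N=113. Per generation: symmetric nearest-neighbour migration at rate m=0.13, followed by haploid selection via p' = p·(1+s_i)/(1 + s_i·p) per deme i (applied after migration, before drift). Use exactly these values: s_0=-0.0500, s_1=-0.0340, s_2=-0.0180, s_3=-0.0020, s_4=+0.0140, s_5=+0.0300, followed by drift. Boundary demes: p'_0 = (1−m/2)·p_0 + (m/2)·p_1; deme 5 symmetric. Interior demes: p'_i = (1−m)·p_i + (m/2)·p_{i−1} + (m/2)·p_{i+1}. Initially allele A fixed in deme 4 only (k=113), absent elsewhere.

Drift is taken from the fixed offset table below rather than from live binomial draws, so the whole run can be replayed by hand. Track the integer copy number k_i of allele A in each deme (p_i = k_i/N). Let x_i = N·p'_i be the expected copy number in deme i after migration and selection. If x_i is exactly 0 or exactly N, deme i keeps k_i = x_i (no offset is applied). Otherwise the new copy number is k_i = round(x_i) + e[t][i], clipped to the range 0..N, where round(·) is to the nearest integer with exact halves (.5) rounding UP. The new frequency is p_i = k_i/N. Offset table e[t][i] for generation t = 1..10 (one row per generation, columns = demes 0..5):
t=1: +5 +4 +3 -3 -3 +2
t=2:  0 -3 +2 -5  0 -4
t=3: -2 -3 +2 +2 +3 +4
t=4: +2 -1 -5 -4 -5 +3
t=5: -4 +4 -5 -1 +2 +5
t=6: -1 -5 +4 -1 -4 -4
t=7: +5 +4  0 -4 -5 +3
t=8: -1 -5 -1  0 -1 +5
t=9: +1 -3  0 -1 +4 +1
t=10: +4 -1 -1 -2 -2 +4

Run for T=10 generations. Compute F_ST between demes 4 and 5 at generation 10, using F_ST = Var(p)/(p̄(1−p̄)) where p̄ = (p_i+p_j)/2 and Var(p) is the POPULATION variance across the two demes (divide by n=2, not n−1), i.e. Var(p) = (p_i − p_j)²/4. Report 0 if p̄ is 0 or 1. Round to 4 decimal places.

t=0: k=[0 0 0 0 113 0]
t=1: x=[0.0000 0.0000 0.0000 7.3313 98.4868 7.5506] k=[0 0 0 4 95 10]
t=2: x=[0.0000 0.0000 0.2553 9.6373 83.8617 15.9251] k=[0 0 2 5 84 12]
t=3: x=[0.0000 0.1256 2.0285 9.9219 74.5385 17.1047] k=[0 0 4 12 78 21]
t=4: x=[0.0000 0.2512 4.1862 15.7429 70.3747 25.2803] k=[0 0 0 12 65 28]
t=5: x=[0.0000 0.0000 0.7661 14.6395 59.5418 31.0664] k=[0 0 0 14 62 36]
t=6: x=[0.0000 0.0000 0.8937 16.1822 57.5827 38.4361] k=[0 0 5 15 54 34]
t=7: x=[0.0000 0.3140 5.2336 16.8563 50.5531 36.0214] k=[0 4 5 13 46 39]
t=8: x=[0.2470 3.6798 5.3615 14.5995 43.7722 40.2174] k=[0 0 4 15 43 45]
t=9: x=[0.0000 0.2512 4.3779 16.0774 41.6750 45.6720] k=[0 0 4 15 46 47]
t=10: x=[0.0000 0.2512 4.3779 16.2721 44.4243 47.7481] k=[0 0 3 14 42 52]

0.0081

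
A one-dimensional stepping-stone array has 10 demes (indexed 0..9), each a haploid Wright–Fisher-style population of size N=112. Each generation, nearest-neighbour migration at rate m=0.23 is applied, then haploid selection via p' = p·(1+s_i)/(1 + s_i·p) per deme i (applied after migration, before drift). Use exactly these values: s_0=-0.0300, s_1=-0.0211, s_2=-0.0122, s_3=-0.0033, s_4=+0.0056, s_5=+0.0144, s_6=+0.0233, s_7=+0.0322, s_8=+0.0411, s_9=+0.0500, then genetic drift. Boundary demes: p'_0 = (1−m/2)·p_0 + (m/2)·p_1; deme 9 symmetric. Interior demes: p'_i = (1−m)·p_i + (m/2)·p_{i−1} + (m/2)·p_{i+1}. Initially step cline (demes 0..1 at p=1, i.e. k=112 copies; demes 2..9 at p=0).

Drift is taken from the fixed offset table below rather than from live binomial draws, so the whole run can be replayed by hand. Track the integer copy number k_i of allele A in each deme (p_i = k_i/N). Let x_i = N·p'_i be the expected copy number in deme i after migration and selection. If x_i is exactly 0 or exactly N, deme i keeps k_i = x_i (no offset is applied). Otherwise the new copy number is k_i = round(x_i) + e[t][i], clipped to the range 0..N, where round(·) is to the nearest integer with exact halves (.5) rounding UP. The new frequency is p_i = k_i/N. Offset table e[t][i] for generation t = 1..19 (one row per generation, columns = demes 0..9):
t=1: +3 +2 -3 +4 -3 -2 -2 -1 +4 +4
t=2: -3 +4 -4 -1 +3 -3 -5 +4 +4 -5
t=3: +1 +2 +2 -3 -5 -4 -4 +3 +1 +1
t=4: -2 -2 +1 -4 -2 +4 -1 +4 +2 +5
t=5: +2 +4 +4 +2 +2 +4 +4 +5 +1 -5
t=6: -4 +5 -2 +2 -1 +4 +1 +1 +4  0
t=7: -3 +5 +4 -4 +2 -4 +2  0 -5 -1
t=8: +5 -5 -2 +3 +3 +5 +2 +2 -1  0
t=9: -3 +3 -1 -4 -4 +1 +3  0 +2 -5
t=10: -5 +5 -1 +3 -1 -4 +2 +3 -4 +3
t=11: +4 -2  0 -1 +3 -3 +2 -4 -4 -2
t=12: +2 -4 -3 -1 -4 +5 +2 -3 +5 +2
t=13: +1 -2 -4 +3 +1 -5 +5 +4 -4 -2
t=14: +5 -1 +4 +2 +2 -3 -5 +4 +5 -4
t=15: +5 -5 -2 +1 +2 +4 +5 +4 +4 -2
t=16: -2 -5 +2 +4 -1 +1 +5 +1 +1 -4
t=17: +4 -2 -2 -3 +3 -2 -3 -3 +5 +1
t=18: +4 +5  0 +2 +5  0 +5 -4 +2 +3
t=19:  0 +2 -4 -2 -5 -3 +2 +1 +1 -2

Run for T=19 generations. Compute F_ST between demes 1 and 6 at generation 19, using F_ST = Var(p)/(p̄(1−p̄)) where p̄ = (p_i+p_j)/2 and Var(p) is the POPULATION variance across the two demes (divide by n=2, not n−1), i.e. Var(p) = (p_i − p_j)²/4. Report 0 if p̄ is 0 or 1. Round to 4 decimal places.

t=0: k=[112 112 0 0 0 0 0 0 0 0]
t=1: x=[112.0000 98.8749 12.7407 0.0000 0.0000 0.0000 0.0000 0.0000 0.0000 0.0000] k=[112 101 10 0 0 0 0 0 0 0]
t=2: x=[110.6963 91.4445 19.1196 1.1462 0.0000 0.0000 0.0000 0.0000 0.0000 0.0000] k=[108 95 15 0 0 0 0 0 0 0]
t=3: x=[106.3436 86.8819 22.2553 1.7194 0.0000 0.0000 0.0000 0.0000 0.0000 0.0000] k=[107 89 24 0 0 0 0 0 0 0]
t=4: x=[104.7255 83.1405 28.4537 2.7511 0.0000 0.0000 0.0000 0.0000 0.0000 0.0000] k=[103 81 29 0 0 0 0 0 0 0]
t=5: x=[100.1511 77.0392 31.3671 3.3243 0.0000 0.0000 0.0000 0.0000 0.0000 0.0000] k=[102 81 35 5 0 0 0 0 0 0]
t=6: x=[99.2448 77.6190 36.5372 7.8508 0.5782 0.0000 0.0000 0.0000 0.0000 0.0000] k=[95 83 35 10 0 0 0 0 0 0]
t=7: x=[93.1472 78.3602 37.3388 11.6903 1.1564 0.0000 0.0000 0.0000 0.0000 0.0000] k=[90 83 41 8 3 0 0 0 0 0]
t=8: x=[88.6368 78.4762 41.7132 11.1867 3.2476 0.3500 0.0000 0.0000 0.0000 0.0000] k=[94 73 40 14 6 5 0 0 0 0]
t=9: x=[91.0716 71.0677 40.4871 16.0246 6.8408 4.6027 0.5883 0.0000 0.0000 0.0000] k=[88 74 39 12 3 6 4 0 0 0]
t=10: x=[85.7833 71.0325 39.6052 14.0294 4.4036 5.4993 3.8548 0.4747 0.0000 0.0000] k=[81 76 39 17 3 1 6 3 0 0]
t=11: x=[79.7298 71.7719 40.4074 17.8703 4.4036 1.8306 5.1929 3.0939 0.3591 0.0000] k=[84 70 40 17 7 0 7 0 0 0]
t=12: x=[81.7218 67.5897 40.4871 18.4440 7.3834 1.6328 5.5094 0.8307 0.0000 0.0000] k=[84 64 37 17 3 7 8 0 0 0]
t=13: x=[81.0221 62.6070 37.4982 17.6408 5.0971 6.7451 7.1170 0.9494 0.0000 0.0000] k=[82 61 33 21 6 2 12 5 0 0]
t=14: x=[78.8789 59.6008 34.5461 20.5994 7.3030 3.6603 10.2576 5.3903 0.5985 0.0000] k=[84 59 39 23 9 1 5 9 6 0]
t=15: x=[80.4392 58.9799 39.1469 23.1692 9.7395 2.4135 5.1112 8.4390 5.8752 0.7243] k=[85 54 37 24 12 6 10 12 10 0]
t=16: x=[80.7534 55.0130 37.1546 24.0525 12.7530 7.2463 9.9774 11.8722 9.4218 1.2069] k=[79 50 39 28 12 8 15 13 10 0]
t=17: x=[74.9133 51.4763 38.6886 27.3566 13.4459 9.3872 14.2490 13.2508 9.5407 1.2069] k=[79 49 37 24 16 7 11 10 15 2]
t=18: x=[74.7971 50.4781 36.5820 24.5117 15.9613 8.6079 10.6448 11.0004 13.3979 3.6640] k=[79 55 37 27 21 9 16 7 15 7]
t=19: x=[75.4945 55.0930 37.6127 27.3915 20.4030 11.3298 14.4474 9.2196 13.6350 8.2867] k=[75 57 34 25 15 8 16 10 15 6]

0.1525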